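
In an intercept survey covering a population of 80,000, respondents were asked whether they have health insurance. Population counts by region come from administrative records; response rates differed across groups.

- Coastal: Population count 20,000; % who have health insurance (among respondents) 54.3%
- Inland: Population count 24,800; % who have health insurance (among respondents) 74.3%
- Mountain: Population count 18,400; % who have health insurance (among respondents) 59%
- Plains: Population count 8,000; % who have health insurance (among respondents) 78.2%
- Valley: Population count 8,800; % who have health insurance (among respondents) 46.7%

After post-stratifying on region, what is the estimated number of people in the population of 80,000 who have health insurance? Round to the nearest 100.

50,500

Estimated count per cell = population count × respondent percentage:
  Coastal: 20,000 × 54.3% = 10,860
  Inland: 24,800 × 74.3% = 18426.4
  Mountain: 18,400 × 59% = 10,856
  Plains: 8,000 × 78.2% = 6256
  Valley: 8,800 × 46.7% = 4109.6
Estimated total = 50,508 → 50,500.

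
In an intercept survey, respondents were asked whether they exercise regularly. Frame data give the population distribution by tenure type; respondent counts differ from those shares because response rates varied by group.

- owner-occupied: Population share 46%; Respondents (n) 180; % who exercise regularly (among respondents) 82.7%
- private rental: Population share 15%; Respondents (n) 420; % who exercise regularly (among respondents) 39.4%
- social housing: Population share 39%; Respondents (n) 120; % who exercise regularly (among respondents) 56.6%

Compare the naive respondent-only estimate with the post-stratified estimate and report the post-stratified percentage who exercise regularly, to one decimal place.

66.0%

Unadjusted (pooled respondent) estimate weights by respondent counts:
  (180/720)×82.7 + (420/720)×39.4 + (120/720)×56.6 = 53.0917%
Reweighting by population tenure type shares:
  0.46×82.7 + 0.15×39.4 + 0.39×56.6 = 66.026%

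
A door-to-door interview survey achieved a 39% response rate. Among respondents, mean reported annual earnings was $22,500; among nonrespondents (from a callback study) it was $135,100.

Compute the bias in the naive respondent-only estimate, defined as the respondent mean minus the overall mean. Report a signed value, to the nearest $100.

Nonresponse fraction = 1 − 0.39 = 0.61.
Bias = (nonresponse fraction) × (respondent mean − nonrespondent mean)
     = 0.61 × (22,500 − 135,100) = 0.61 × -112,600 = -68,686.

-$68,700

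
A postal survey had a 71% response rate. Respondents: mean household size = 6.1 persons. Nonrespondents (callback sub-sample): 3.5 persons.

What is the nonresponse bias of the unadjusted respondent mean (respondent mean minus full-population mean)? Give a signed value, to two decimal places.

+0.75

Nonresponse fraction = 1 − 0.71 = 0.29.
Bias = (nonresponse fraction) × (respondent mean − nonrespondent mean)
     = 0.29 × (6.1 − 3.5) = 0.29 × 2.6 = 0.754.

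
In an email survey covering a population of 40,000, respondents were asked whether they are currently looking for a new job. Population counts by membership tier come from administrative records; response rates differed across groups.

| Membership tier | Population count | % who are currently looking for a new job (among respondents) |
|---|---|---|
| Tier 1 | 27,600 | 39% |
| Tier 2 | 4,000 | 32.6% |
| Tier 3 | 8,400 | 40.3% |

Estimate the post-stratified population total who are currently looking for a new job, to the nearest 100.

15,500

Each cell contributes its population count × the respondent rate:
  Tier 1: 27,600 × 39% = 10,764
  Tier 2: 4,000 × 32.6% = 1304
  Tier 3: 8,400 × 40.3% = 3385.2
Estimated total = 15453.2 → 15,500.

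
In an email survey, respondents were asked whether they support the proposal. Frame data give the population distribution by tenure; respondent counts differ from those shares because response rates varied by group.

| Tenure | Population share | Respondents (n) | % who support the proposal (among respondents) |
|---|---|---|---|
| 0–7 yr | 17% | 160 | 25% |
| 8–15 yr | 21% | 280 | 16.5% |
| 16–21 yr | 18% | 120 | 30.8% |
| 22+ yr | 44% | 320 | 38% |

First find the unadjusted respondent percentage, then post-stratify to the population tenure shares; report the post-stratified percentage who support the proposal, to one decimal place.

30.0%

Unadjusted (pooled respondent) estimate weights by respondent counts:
  (160/880)×25 + (280/880)×16.5 + (120/880)×30.8 + (320/880)×38 = 27.8136%
Post-stratifying to population shares instead:
  0.17×25 + 0.21×16.5 + 0.18×30.8 + 0.44×38 = 29.979%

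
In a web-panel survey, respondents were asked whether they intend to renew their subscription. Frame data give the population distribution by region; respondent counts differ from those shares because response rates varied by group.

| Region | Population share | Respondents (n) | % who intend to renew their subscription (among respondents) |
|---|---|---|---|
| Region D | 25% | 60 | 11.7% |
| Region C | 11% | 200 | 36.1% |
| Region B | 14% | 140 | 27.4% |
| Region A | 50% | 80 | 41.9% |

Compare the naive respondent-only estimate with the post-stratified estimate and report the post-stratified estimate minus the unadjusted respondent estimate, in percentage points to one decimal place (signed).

+0.2 percentage points

Unadjusted (pooled respondent) estimate weights by respondent counts:
  (60/480)×11.7 + (200/480)×36.1 + (140/480)×27.4 + (80/480)×41.9 = 31.4792%
Post-stratified estimate weights by population shares:
  0.25×11.7 + 0.11×36.1 + 0.14×27.4 + 0.5×41.9 = 31.682%
Difference = 31.682 − 31.4792 = 0.2028 pp.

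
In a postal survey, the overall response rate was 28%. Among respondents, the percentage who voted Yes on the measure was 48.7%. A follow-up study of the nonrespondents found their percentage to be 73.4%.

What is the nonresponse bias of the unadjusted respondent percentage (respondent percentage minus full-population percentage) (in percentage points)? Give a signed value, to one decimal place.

Nonresponse fraction = 1 − 0.28 = 0.72.
Bias = (nonresponse fraction) × (respondent percentage − nonrespondent percentage)
     = 0.72 × (48.7 − 73.4) = 0.72 × -24.7 = -17.784.

-17.8 percentage points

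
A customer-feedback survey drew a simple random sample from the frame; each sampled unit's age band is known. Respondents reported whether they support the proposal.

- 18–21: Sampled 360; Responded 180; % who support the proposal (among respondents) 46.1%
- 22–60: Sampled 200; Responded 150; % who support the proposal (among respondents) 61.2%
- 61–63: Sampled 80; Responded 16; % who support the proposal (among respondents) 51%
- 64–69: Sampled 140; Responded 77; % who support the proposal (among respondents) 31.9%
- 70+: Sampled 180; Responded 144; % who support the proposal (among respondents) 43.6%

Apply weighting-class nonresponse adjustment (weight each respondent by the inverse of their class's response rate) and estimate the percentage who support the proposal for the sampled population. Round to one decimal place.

Class response rates: 18–21 180/360 = 50%, 22–60 150/200 = 75%, 61–63 16/80 = 20%, 64–69 77/140 = 55%, 70+ 144/180 = 80%.
Weighting each respondent by the inverse class response rate inflates each class back to its sampled size, so the class weight is n_sampled:
  18–21: 360 × 46.1 = 16,596
  22–60: 200 × 61.2 = 12,240
  61–63: 80 × 51 = 4080
  64–69: 140 × 31.9 = 4466
  70+: 180 × 43.6 = 7848
Adjusted estimate = 45,230 / 960 = 47.1146 → 47.1%.

47.1%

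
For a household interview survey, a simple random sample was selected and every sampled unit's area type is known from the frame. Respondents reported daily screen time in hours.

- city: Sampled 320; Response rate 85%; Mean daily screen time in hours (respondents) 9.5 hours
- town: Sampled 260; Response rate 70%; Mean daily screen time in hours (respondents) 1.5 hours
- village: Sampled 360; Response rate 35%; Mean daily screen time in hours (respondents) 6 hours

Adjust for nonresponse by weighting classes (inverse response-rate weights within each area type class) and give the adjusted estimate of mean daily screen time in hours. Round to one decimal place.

5.9

With weight = n_sampled/n_responded per class, the weighted class total is n_sampled:
  city: 320 × 9.5 = 3040
  town: 260 × 1.5 = 390
  village: 360 × 6 = 2160
Adjusted estimate = 5590 / 940 = 5.94681 → 5.9.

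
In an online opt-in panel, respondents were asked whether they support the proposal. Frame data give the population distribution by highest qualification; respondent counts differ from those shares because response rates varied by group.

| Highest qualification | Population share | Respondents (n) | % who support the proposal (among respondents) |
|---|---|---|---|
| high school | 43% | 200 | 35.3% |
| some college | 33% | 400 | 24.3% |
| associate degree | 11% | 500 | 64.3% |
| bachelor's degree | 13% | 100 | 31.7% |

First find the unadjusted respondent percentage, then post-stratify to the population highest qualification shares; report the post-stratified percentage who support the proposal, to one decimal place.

34.4%

Without adjustment, the pooled respondent share is:
  (200/1200)×35.3 + (400/1200)×24.3 + (500/1200)×64.3 + (100/1200)×31.7 = 43.4167%
Reweighting by population highest qualification shares:
  0.43×35.3 + 0.33×24.3 + 0.11×64.3 + 0.13×31.7 = 34.392%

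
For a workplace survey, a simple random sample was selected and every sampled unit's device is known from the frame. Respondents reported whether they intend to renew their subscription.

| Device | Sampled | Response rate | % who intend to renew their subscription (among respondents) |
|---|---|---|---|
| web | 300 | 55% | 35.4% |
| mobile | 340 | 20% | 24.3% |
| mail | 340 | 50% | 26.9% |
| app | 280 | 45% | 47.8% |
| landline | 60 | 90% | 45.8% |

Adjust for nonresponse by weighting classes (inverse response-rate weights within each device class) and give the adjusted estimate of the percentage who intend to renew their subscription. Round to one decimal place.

Inverse-response-rate weighting restores each class to its sampled count, so class totals weight by n_sampled:
  web: 300 × 35.4 = 10,620
  mobile: 340 × 24.3 = 8262
  mail: 340 × 26.9 = 9146
  app: 280 × 47.8 = 13,384
  landline: 60 × 45.8 = 2748
Adjusted estimate = 44,160 / 1,320 = 33.4545 → 33.5%.

33.5%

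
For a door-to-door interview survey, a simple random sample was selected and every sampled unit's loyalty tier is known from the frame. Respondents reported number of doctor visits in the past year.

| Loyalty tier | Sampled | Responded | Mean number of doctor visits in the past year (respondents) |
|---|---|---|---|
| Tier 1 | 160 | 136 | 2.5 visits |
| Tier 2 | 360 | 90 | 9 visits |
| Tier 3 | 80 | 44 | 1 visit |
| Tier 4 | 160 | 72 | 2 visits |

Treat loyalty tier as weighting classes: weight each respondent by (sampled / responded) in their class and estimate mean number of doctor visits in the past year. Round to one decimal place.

5.3

Response rates by class: Tier 1 136/160 = 85%, Tier 2 90/360 = 25%, Tier 3 44/80 = 55%, Tier 4 72/160 = 45%.
Weighting each respondent by the inverse class response rate inflates each class back to its sampled size, so the class weight is n_sampled:
  Tier 1: 160 × 2.5 = 400
  Tier 2: 360 × 9 = 3240
  Tier 3: 80 × 1 = 80
  Tier 4: 160 × 2 = 320
Adjusted estimate = 4040 / 760 = 5.31579 → 5.3.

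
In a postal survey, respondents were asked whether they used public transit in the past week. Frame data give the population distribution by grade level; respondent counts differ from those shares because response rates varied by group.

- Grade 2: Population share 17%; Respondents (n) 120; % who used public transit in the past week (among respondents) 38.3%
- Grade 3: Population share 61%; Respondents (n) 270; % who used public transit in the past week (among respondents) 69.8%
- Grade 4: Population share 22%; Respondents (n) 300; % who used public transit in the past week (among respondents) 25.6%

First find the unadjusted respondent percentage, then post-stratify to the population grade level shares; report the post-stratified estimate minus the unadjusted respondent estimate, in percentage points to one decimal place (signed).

+9.6 percentage points

Naive respondent-only estimate (weights = respondent counts):
  (120/690)×38.3 + (270/690)×69.8 + (300/690)×25.6 = 45.1043%
Post-stratifying to population shares instead:
  0.17×38.3 + 0.61×69.8 + 0.22×25.6 = 54.721%
Difference = 54.721 − 45.1043 = 9.6167 pp.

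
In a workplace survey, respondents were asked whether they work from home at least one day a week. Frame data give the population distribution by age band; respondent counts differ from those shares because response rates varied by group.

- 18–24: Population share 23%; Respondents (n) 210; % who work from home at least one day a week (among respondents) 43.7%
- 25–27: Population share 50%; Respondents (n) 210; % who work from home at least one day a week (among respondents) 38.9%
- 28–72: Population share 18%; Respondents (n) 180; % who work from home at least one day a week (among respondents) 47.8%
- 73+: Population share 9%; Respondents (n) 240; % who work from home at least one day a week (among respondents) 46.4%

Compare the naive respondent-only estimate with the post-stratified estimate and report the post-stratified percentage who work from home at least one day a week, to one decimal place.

Unadjusted (pooled respondent) estimate weights by respondent counts:
  (210/840)×43.7 + (210/840)×38.9 + (180/840)×47.8 + (240/840)×46.4 = 44.15%
Reweighting by population age band shares:
  0.23×43.7 + 0.5×38.9 + 0.18×47.8 + 0.09×46.4 = 42.281%

42.3%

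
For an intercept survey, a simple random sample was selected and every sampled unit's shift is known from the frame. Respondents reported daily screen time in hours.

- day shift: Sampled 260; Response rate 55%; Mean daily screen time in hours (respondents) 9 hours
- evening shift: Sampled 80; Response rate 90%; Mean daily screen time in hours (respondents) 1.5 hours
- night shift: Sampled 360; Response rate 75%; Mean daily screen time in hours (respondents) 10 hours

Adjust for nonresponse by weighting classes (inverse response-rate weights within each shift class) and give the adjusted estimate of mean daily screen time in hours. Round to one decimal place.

With weight = n_sampled/n_responded per class, the weighted class total is n_sampled:
  day shift: 260 × 9 = 2340
  evening shift: 80 × 1.5 = 120
  night shift: 360 × 10 = 3600
Adjusted estimate = 6060 / 700 = 8.65714 → 8.7.

8.7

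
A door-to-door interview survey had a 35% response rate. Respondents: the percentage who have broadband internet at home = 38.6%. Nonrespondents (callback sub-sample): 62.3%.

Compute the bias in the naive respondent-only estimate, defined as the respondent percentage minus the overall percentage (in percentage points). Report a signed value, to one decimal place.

-15.4 percentage points

Nonresponse fraction = 1 − 0.35 = 0.65.
Bias = (nonresponse fraction) × (respondent percentage − nonrespondent percentage)
     = 0.65 × (38.6 − 62.3) = 0.65 × -23.7 = -15.405.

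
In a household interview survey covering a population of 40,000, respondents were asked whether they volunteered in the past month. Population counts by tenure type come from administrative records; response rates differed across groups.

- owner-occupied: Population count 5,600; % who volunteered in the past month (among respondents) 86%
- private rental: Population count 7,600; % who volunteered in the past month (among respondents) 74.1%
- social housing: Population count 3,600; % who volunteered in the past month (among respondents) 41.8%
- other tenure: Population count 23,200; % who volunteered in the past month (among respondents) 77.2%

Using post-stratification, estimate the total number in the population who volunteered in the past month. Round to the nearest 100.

Apply each group's respondent rate to its population count:
  owner-occupied: 5,600 × 86% = 4816
  private rental: 7,600 × 74.1% = 5631.6
  social housing: 3,600 × 41.8% = 1504.8
  other tenure: 23,200 × 77.2% = 17910.4
Estimated total = 29862.8 → 29,900.

29,900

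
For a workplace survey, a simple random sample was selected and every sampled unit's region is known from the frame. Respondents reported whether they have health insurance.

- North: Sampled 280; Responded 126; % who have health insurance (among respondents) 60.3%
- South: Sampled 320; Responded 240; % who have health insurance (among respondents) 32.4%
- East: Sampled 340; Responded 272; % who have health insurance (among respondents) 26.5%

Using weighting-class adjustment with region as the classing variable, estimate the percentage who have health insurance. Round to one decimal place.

38.6%

Response rates by class: North 126/280 = 45%, South 240/320 = 75%, East 272/340 = 80%.
Each respondent's weight = sampled/responded in their class; summing within a class gives n_sampled, so:
  North: 280 × 60.3 = 16,884
  South: 320 × 32.4 = 10,368
  East: 340 × 26.5 = 9010
Adjusted estimate = 36,262 / 940 = 38.5766 → 38.6%.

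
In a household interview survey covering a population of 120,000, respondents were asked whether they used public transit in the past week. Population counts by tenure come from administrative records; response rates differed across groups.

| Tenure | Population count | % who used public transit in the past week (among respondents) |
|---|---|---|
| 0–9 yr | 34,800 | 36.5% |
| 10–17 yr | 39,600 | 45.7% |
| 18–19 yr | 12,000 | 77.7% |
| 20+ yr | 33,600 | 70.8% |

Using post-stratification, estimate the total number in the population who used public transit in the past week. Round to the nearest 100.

63,900

Each cell contributes its population count × the respondent rate:
  0–9 yr: 34,800 × 36.5% = 12,702
  10–17 yr: 39,600 × 45.7% = 18097.2
  18–19 yr: 12,000 × 77.7% = 9324
  20+ yr: 33,600 × 70.8% = 23788.8
Estimated total = 63,912 → 63,900.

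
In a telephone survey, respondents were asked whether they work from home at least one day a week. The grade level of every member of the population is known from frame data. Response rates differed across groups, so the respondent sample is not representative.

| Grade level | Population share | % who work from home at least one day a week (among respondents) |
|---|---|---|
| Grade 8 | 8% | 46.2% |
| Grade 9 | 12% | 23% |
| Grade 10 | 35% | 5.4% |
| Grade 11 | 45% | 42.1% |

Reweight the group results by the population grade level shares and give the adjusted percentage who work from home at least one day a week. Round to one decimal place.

Weight each group's respondent value by its population share:
  Grade 8: 0.08 × 46.2 = 3.696
  Grade 9: 0.12 × 23 = 2.76
  Grade 10: 0.35 × 5.4 = 1.89
  Grade 11: 0.45 × 42.1 = 18.945
Post-stratified estimate = 27.291 → 27.3%.

27.3%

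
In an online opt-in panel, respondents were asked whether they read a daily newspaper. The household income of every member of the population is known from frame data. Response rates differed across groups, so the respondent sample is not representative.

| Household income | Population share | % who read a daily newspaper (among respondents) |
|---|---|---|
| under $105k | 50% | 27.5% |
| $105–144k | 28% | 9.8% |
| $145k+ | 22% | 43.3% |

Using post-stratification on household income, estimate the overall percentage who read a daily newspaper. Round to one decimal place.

26.0%

Post-stratification weights by population share, not respondent share:
  under $105k: 0.5 × 27.5 = 13.75
  $105–144k: 0.28 × 9.8 = 2.744
  $145k+: 0.22 × 43.3 = 9.526
Post-stratified estimate = 26.02 → 26.0%.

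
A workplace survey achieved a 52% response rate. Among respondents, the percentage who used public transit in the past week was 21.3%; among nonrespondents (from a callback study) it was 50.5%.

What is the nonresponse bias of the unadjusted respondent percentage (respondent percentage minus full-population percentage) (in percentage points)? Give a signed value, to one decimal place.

-14.0 percentage points

Nonresponse fraction = 1 − 0.52 = 0.48.
Bias = (nonresponse fraction) × (respondent percentage − nonrespondent percentage)
     = 0.48 × (21.3 − 50.5) = 0.48 × -29.2 = -14.016.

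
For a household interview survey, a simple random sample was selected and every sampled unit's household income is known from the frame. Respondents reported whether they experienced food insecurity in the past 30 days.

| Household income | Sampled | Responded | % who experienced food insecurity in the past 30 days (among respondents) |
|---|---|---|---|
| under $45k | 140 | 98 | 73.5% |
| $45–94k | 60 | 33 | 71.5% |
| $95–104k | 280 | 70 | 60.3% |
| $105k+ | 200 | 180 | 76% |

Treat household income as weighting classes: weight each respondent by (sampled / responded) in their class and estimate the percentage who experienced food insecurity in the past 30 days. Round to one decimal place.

68.6%

Response rates by class: under $45k 98/140 = 70%, $45–94k 33/60 = 55%, $95–104k 70/280 = 25%, $105k+ 180/200 = 90%.
Inverse-response-rate weighting restores each class to its sampled count, so class totals weight by n_sampled:
  under $45k: 140 × 73.5 = 10,290
  $45–94k: 60 × 71.5 = 4290
  $95–104k: 280 × 60.3 = 16,884
  $105k+: 200 × 76 = 15,200
Adjusted estimate = 46,664 / 680 = 68.6235 → 68.6%.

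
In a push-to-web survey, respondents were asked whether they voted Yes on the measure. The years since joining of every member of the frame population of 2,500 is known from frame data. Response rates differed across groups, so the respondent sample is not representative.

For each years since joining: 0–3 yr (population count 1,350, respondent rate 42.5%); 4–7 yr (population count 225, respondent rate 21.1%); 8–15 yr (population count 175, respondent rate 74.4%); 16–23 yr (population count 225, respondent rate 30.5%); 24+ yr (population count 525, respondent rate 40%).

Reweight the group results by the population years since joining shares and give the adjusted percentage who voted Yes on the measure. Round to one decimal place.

41.2%

Post-stratification weights by population share, not respondent share:
  0–3 yr: (1,350/2,500) × 42.5 = 22.95
  4–7 yr: (225/2,500) × 21.1 = 1.899
  8–15 yr: (175/2,500) × 74.4 = 5.208
  16–23 yr: (225/2,500) × 30.5 = 2.745
  24+ yr: (525/2,500) × 40 = 8.4
Post-stratified estimate = 41.202 → 41.2%.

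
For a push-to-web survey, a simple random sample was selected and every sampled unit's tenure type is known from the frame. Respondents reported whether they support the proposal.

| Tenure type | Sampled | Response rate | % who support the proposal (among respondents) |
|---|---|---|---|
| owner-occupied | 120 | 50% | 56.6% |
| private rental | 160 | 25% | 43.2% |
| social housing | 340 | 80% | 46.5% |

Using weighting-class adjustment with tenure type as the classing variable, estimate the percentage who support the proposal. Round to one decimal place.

Inverse-response-rate weighting restores each class to its sampled count, so class totals weight by n_sampled:
  owner-occupied: 120 × 56.6 = 6792
  private rental: 160 × 43.2 = 6912
  social housing: 340 × 46.5 = 15,810
Adjusted estimate = 29,514 / 620 = 47.6032 → 47.6%.

47.6%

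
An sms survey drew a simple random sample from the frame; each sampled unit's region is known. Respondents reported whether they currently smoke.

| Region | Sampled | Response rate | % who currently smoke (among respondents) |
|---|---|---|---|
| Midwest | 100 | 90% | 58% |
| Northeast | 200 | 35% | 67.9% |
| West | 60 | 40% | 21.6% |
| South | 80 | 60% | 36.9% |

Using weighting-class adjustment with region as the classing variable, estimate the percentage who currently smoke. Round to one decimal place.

53.7%

Weighting each respondent by the inverse class response rate inflates each class back to its sampled size, so the class weight is n_sampled:
  Midwest: 100 × 58 = 5800
  Northeast: 200 × 67.9 = 13580
  West: 60 × 21.6 = 1296
  South: 80 × 36.9 = 2952
Adjusted estimate = 23,628 / 440 = 53.7 → 53.7%.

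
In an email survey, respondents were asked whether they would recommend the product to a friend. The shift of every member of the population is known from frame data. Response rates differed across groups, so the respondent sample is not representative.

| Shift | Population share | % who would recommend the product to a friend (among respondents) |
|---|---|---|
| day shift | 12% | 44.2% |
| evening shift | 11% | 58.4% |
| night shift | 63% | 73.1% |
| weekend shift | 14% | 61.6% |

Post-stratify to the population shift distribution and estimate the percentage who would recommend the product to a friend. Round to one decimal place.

Weight each group's respondent value by its population share:
  day shift: 0.12 × 44.2 = 5.304
  evening shift: 0.11 × 58.4 = 6.424
  night shift: 0.63 × 73.1 = 46.053
  weekend shift: 0.14 × 61.6 = 8.624
Post-stratified estimate = 66.405 → 66.4%.

66.4%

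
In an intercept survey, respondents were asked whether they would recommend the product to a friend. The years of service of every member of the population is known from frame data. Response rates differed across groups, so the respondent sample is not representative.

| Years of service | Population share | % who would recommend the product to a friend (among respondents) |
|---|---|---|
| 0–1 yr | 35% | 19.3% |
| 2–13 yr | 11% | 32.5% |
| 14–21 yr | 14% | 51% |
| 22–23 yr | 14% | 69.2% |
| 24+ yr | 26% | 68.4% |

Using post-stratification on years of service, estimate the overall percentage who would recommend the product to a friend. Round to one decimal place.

Each cell contributes population-share × respondent value:
  0–1 yr: 0.35 × 19.3 = 6.755
  2–13 yr: 0.11 × 32.5 = 3.575
  14–21 yr: 0.14 × 51 = 7.14
  22–23 yr: 0.14 × 69.2 = 9.688
  24+ yr: 0.26 × 68.4 = 17.784
Post-stratified estimate = 44.942 → 44.9%.

44.9%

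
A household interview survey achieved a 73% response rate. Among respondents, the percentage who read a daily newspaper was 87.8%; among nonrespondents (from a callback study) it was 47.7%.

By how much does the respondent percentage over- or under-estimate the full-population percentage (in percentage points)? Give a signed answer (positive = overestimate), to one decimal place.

+10.8 percentage points

Nonresponse fraction = 1 − 0.73 = 0.27.
Bias = (nonresponse fraction) × (respondent percentage − nonrespondent percentage)
     = 0.27 × (87.8 − 47.7) = 0.27 × 40.1 = 10.827.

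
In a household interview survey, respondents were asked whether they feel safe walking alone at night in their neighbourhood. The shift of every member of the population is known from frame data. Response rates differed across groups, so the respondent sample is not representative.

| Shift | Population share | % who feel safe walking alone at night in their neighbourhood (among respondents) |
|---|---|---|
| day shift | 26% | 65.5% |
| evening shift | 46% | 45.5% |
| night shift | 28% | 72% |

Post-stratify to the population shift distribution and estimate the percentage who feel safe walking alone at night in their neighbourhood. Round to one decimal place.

58.1%

Post-stratification weights by population share, not respondent share:
  day shift: 0.26 × 65.5 = 17.03
  evening shift: 0.46 × 45.5 = 20.93
  night shift: 0.28 × 72 = 20.16
Post-stratified estimate = 58.12 → 58.1%.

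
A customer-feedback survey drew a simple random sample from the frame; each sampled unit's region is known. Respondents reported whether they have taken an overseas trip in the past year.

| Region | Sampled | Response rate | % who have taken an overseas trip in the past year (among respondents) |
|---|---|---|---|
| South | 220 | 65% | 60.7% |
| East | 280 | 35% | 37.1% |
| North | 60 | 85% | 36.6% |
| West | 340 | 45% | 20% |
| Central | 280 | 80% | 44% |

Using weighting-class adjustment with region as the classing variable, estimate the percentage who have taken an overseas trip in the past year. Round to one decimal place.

With weight = n_sampled/n_responded per class, the weighted class total is n_sampled:
  South: 220 × 60.7 = 13,354
  East: 280 × 37.1 = 10,388
  North: 60 × 36.6 = 2196
  West: 340 × 20 = 6800
  Central: 280 × 44 = 12,320
Adjusted estimate = 45,058 / 1,180 = 38.1847 → 38.2%.

38.2%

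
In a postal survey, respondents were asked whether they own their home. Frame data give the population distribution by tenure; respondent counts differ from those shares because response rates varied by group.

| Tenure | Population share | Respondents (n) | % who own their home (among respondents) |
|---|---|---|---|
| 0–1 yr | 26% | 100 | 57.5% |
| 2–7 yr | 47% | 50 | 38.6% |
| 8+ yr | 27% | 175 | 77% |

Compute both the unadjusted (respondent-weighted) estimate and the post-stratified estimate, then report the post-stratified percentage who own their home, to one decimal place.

Without adjustment, the pooled respondent share is:
  (100/325)×57.5 + (50/325)×38.6 + (175/325)×77 = 65.0923%
Reweighting by population tenure shares:
  0.26×57.5 + 0.47×38.6 + 0.27×77 = 53.882%

53.9%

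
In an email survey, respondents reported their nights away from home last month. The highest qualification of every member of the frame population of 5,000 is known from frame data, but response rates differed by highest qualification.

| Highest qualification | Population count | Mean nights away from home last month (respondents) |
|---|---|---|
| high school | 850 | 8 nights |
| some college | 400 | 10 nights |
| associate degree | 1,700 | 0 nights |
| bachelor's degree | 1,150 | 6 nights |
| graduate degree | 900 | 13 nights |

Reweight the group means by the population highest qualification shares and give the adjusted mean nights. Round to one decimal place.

5.9

Each cell contributes population-share × respondent value:
  high school: (850/5,000) × 8 = 1.36
  some college: (400/5,000) × 10 = 0.8
  associate degree: (1,700/5,000) × 0 = 0
  bachelor's degree: (1,150/5,000) × 6 = 1.38
  graduate degree: (900/5,000) × 13 = 2.34
Post-stratified estimate = 5.88 → 5.9.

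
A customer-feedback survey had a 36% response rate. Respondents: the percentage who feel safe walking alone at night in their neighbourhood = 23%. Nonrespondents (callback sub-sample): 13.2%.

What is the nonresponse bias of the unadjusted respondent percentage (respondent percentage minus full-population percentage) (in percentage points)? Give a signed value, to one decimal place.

+6.3 percentage points

Nonresponse fraction = 1 − 0.36 = 0.64.
Bias = (nonresponse fraction) × (respondent percentage − nonrespondent percentage)
     = 0.64 × (23 − 13.2) = 0.64 × 9.8 = 6.272.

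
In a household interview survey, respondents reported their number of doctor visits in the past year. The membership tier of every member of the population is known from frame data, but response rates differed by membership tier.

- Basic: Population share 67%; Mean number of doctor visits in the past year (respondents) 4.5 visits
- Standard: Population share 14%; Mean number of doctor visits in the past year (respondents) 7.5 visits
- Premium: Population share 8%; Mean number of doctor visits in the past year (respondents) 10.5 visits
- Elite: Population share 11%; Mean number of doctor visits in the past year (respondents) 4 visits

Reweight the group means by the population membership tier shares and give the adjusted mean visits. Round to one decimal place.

Each cell contributes population-share × respondent value:
  Basic: 0.67 × 4.5 = 3.015
  Standard: 0.14 × 7.5 = 1.05
  Premium: 0.08 × 10.5 = 0.84
  Elite: 0.11 × 4 = 0.44
Post-stratified estimate = 5.345 → 5.3.

5.3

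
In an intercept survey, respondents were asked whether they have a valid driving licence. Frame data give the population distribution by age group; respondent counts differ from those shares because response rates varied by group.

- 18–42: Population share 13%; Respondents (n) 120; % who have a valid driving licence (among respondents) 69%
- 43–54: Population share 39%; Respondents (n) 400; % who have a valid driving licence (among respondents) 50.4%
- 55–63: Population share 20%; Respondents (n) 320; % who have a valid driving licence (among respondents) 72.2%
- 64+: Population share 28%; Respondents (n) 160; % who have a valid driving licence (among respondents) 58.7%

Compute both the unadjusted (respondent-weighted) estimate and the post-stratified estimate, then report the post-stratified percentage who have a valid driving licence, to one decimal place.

Without adjustment, the pooled respondent share is:
  (120/1000)×69 + (400/1000)×50.4 + (320/1000)×72.2 + (160/1000)×58.7 = 60.936%
Reweighting by population age group shares:
  0.13×69 + 0.39×50.4 + 0.2×72.2 + 0.28×58.7 = 59.502%

59.5%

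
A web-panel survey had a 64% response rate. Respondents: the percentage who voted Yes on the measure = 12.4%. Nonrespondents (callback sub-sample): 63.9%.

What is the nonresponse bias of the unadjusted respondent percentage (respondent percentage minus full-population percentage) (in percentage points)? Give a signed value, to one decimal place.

Nonresponse fraction = 1 − 0.64 = 0.36.
Bias = (nonresponse fraction) × (respondent percentage − nonrespondent percentage)
     = 0.36 × (12.4 − 63.9) = 0.36 × -51.5 = -18.54.

-18.5 percentage points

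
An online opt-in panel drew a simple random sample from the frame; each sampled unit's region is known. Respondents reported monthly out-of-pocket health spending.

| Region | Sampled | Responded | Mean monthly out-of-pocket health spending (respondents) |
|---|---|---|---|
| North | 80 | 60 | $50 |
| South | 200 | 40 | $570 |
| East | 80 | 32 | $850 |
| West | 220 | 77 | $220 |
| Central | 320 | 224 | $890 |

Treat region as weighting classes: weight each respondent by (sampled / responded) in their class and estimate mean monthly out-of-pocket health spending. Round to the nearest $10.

$580

Response rates by class: North 60/80 = 75%, South 40/200 = 20%, East 32/80 = 40%, West 77/220 = 35%, Central 224/320 = 70%.
Weighting each respondent by the inverse class response rate inflates each class back to its sampled size, so the class weight is n_sampled:
  North: 80 × 50 = 4000
  South: 200 × 570 = 114,000
  East: 80 × 850 = 68,000
  West: 220 × 220 = 48,400
  Central: 320 × 890 = 284,800
Adjusted estimate = 519,200 / 900 = 576.889 → $580.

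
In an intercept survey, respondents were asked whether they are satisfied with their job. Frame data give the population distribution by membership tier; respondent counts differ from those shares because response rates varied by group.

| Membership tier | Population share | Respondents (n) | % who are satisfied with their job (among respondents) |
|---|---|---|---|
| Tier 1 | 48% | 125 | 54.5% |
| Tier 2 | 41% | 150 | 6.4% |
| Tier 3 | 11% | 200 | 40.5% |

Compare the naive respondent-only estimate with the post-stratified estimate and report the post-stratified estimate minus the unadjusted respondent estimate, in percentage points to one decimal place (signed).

-0.2 percentage points

Naive respondent-only estimate (weights = respondent counts):
  (125/475)×54.5 + (150/475)×6.4 + (200/475)×40.5 = 33.4158%
Reweighting by population membership tier shares:
  0.48×54.5 + 0.41×6.4 + 0.11×40.5 = 33.239%
Difference = 33.239 − 33.4158 = -0.1768 pp.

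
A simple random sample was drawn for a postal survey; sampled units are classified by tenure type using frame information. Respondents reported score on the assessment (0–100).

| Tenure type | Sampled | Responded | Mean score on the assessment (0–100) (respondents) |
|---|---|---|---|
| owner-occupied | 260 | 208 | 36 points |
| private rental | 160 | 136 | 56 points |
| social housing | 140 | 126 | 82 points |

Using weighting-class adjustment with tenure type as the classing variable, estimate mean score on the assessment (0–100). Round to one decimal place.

Response rates by class: owner-occupied 208/260 = 80%, private rental 136/160 = 85%, social housing 126/140 = 90%.
With weight = n_sampled/n_responded per class, the weighted class total is n_sampled:
  owner-occupied: 260 × 36 = 9360
  private rental: 160 × 56 = 8960
  social housing: 140 × 82 = 11,480
Adjusted estimate = 29,800 / 560 = 53.2143 → 53.2.

53.2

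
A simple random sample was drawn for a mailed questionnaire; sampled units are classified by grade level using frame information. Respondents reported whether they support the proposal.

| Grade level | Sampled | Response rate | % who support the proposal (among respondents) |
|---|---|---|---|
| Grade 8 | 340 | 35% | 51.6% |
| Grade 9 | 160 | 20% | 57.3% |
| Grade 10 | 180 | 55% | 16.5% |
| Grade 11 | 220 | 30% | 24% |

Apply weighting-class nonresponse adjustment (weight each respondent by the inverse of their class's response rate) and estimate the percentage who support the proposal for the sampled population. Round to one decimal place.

38.8%

Each respondent's weight = sampled/responded in their class; summing within a class gives n_sampled, so:
  Grade 8: 340 × 51.6 = 17,544
  Grade 9: 160 × 57.3 = 9168
  Grade 10: 180 × 16.5 = 2970
  Grade 11: 220 × 24 = 5280
Adjusted estimate = 34,962 / 900 = 38.8467 → 38.8%.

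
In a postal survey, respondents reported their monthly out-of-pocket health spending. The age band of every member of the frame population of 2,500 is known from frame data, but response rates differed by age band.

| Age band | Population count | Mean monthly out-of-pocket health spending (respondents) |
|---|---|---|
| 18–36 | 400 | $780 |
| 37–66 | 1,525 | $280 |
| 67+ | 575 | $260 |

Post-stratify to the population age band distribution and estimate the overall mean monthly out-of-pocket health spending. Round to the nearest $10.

Post-stratification weights by population share, not respondent share:
  18–36: (400/2,500) × 780 = 124.8
  37–66: (1,525/2,500) × 280 = 170.8
  67+: (575/2,500) × 260 = 59.8
Post-stratified estimate = 355.4 → $360.

$360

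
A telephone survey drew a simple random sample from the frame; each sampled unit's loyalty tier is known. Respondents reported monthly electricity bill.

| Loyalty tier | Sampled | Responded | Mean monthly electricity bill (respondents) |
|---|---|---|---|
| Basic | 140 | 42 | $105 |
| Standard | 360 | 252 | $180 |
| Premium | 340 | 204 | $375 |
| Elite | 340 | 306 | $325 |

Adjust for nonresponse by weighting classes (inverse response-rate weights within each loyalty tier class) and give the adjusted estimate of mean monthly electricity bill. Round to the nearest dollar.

$269

Response rates by class: Basic 42/140 = 30%, Standard 252/360 = 70%, Premium 204/340 = 60%, Elite 306/340 = 90%.
Weighting each respondent by the inverse class response rate inflates each class back to its sampled size, so the class weight is n_sampled:
  Basic: 140 × 105 = 14,700
  Standard: 360 × 180 = 64,800
  Premium: 340 × 375 = 127,500
  Elite: 340 × 325 = 110,500
Adjusted estimate = 317,500 / 1,180 = 269.068 → $269.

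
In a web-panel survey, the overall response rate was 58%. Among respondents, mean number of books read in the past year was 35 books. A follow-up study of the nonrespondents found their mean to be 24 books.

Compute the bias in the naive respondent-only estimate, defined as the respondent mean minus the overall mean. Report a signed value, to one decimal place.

+4.6

Nonresponse fraction = 1 − 0.58 = 0.42.
Bias = (nonresponse fraction) × (respondent mean − nonrespondent mean)
     = 0.42 × (35 − 24) = 0.42 × 11 = 4.62.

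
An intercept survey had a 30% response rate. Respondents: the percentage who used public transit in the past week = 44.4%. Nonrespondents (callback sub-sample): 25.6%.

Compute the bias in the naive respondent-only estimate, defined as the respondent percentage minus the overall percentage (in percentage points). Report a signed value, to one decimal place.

Nonresponse fraction = 1 − 0.3 = 0.7.
Bias = (nonresponse fraction) × (respondent percentage − nonrespondent percentage)
     = 0.7 × (44.4 − 25.6) = 0.7 × 18.8 = 13.16.

+13.2 percentage points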